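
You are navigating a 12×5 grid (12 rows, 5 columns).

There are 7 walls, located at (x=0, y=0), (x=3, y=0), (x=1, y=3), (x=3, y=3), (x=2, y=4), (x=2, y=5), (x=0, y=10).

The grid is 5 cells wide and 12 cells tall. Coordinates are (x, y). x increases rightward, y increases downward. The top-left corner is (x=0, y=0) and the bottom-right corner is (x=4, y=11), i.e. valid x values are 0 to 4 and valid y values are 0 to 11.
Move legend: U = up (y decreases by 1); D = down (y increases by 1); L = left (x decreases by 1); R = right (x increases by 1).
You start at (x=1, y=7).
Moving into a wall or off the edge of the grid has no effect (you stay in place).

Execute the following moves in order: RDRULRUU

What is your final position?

Start: (x=1, y=7)
  R (right): (x=1, y=7) -> (x=2, y=7)
  D (down): (x=2, y=7) -> (x=2, y=8)
  R (right): (x=2, y=8) -> (x=3, y=8)
  U (up): (x=3, y=8) -> (x=3, y=7)
  L (left): (x=3, y=7) -> (x=2, y=7)
  R (right): (x=2, y=7) -> (x=3, y=7)
  U (up): (x=3, y=7) -> (x=3, y=6)
  U (up): (x=3, y=6) -> (x=3, y=5)
Final: (x=3, y=5)

Answer: Final position: (x=3, y=5)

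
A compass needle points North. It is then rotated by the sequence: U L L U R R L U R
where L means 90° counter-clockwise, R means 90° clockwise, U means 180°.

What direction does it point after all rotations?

Start: North
  U (U-turn (180°)) -> South
  L (left (90° counter-clockwise)) -> East
  L (left (90° counter-clockwise)) -> North
  U (U-turn (180°)) -> South
  R (right (90° clockwise)) -> West
  R (right (90° clockwise)) -> North
  L (left (90° counter-clockwise)) -> West
  U (U-turn (180°)) -> East
  R (right (90° clockwise)) -> South
Final: South

Answer: Final heading: South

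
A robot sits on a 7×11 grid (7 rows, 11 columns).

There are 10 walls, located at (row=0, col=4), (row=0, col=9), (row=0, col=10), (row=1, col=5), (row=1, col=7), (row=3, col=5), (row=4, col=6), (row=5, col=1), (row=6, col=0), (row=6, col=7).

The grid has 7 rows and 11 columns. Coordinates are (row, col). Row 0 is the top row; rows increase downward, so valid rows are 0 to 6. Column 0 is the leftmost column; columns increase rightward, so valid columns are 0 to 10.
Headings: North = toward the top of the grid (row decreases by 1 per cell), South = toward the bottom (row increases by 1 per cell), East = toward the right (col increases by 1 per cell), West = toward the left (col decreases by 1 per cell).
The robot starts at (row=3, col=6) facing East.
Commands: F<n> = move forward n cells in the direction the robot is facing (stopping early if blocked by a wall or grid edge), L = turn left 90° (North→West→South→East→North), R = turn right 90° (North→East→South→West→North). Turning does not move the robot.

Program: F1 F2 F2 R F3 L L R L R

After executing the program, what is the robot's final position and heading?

Start: (row=3, col=6), facing East
  F1: move forward 1, now at (row=3, col=7)
  F2: move forward 2, now at (row=3, col=9)
  F2: move forward 1/2 (blocked), now at (row=3, col=10)
  R: turn right, now facing South
  F3: move forward 3, now at (row=6, col=10)
  L: turn left, now facing East
  L: turn left, now facing North
  R: turn right, now facing East
  L: turn left, now facing North
  R: turn right, now facing East
Final: (row=6, col=10), facing East

Answer: Final position: (row=6, col=10), facing East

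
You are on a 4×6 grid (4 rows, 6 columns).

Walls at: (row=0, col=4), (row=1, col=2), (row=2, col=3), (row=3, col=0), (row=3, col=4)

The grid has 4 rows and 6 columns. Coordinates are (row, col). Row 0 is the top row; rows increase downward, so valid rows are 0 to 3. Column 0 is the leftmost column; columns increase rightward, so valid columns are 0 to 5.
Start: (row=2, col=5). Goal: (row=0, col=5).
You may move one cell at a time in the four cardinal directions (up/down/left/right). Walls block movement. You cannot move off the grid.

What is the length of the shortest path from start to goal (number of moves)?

Answer: Shortest path length: 2

Derivation:
BFS from (row=2, col=5) until reaching (row=0, col=5):
  Distance 0: (row=2, col=5)
  Distance 1: (row=1, col=5), (row=2, col=4), (row=3, col=5)
  Distance 2: (row=0, col=5), (row=1, col=4)  <- goal reached here
One shortest path (2 moves): (row=2, col=5) -> (row=1, col=5) -> (row=0, col=5)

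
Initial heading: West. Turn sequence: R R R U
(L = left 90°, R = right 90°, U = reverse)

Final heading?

Answer: Final heading: North

Derivation:
Start: West
  R (right (90° clockwise)) -> North
  R (right (90° clockwise)) -> East
  R (right (90° clockwise)) -> South
  U (U-turn (180°)) -> North
Final: North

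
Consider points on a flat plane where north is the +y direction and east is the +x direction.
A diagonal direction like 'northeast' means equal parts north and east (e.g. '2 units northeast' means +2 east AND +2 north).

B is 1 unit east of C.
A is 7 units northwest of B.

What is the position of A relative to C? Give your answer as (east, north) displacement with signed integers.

Place C at the origin (east=0, north=0).
  B is 1 unit east of C: delta (east=+1, north=+0); B at (east=1, north=0).
  A is 7 units northwest of B: delta (east=-7, north=+7); A at (east=-6, north=7).
Therefore A relative to C: (east=-6, north=7).

Answer: A is at (east=-6, north=7) relative to C.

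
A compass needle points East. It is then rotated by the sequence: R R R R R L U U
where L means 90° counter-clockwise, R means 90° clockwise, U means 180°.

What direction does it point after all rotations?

Answer: Final heading: East

Derivation:
Start: East
  R (right (90° clockwise)) -> South
  R (right (90° clockwise)) -> West
  R (right (90° clockwise)) -> North
  R (right (90° clockwise)) -> East
  R (right (90° clockwise)) -> South
  L (left (90° counter-clockwise)) -> East
  U (U-turn (180°)) -> West
  U (U-turn (180°)) -> East
Final: East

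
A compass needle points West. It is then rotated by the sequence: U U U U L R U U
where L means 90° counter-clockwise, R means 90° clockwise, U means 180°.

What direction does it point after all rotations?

Start: West
  U (U-turn (180°)) -> East
  U (U-turn (180°)) -> West
  U (U-turn (180°)) -> East
  U (U-turn (180°)) -> West
  L (left (90° counter-clockwise)) -> South
  R (right (90° clockwise)) -> West
  U (U-turn (180°)) -> East
  U (U-turn (180°)) -> West
Final: West

Answer: Final heading: West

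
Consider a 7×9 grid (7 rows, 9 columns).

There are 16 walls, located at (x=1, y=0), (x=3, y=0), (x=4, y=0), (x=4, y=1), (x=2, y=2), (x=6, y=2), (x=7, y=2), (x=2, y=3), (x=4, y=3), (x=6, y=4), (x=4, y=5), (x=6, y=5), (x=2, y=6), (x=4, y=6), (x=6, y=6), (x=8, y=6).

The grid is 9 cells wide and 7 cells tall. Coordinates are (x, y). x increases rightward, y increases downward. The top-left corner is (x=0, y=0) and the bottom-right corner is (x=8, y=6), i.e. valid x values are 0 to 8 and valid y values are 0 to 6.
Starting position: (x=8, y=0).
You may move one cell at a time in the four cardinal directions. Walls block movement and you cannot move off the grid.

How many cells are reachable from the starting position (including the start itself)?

BFS flood-fill from (x=8, y=0):
  Distance 0: (x=8, y=0)
  Distance 1: (x=7, y=0), (x=8, y=1)
  Distance 2: (x=6, y=0), (x=7, y=1), (x=8, y=2)
  Distance 3: (x=5, y=0), (x=6, y=1), (x=8, y=3)
  Distance 4: (x=5, y=1), (x=7, y=3), (x=8, y=4)
  Distance 5: (x=5, y=2), (x=6, y=3), (x=7, y=4), (x=8, y=5)
  Distance 6: (x=4, y=2), (x=5, y=3), (x=7, y=5)
  Distance 7: (x=3, y=2), (x=5, y=4), (x=7, y=6)
  Distance 8: (x=3, y=1), (x=3, y=3), (x=4, y=4), (x=5, y=5)
  Distance 9: (x=2, y=1), (x=3, y=4), (x=5, y=6)
  Distance 10: (x=2, y=0), (x=1, y=1), (x=2, y=4), (x=3, y=5)
  Distance 11: (x=0, y=1), (x=1, y=2), (x=1, y=4), (x=2, y=5), (x=3, y=6)
  Distance 12: (x=0, y=0), (x=0, y=2), (x=1, y=3), (x=0, y=4), (x=1, y=5)
  Distance 13: (x=0, y=3), (x=0, y=5), (x=1, y=6)
  Distance 14: (x=0, y=6)
Total reachable: 47 (grid has 47 open cells total)

Answer: Reachable cells: 47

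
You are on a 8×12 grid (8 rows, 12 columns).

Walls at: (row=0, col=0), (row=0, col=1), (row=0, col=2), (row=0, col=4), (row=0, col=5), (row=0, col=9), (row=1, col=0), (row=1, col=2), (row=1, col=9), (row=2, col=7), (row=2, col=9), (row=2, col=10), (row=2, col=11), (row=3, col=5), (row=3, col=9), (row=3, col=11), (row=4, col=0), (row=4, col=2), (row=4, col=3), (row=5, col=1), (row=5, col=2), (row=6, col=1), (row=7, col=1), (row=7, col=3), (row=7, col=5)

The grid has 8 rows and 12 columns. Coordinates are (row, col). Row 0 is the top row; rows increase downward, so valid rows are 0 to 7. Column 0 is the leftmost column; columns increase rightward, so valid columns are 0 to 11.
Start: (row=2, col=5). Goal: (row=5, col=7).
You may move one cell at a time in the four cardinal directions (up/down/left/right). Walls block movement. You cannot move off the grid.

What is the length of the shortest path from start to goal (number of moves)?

BFS from (row=2, col=5) until reaching (row=5, col=7):
  Distance 0: (row=2, col=5)
  Distance 1: (row=1, col=5), (row=2, col=4), (row=2, col=6)
  Distance 2: (row=1, col=4), (row=1, col=6), (row=2, col=3), (row=3, col=4), (row=3, col=6)
  Distance 3: (row=0, col=6), (row=1, col=3), (row=1, col=7), (row=2, col=2), (row=3, col=3), (row=3, col=7), (row=4, col=4), (row=4, col=6)
  Distance 4: (row=0, col=3), (row=0, col=7), (row=1, col=8), (row=2, col=1), (row=3, col=2), (row=3, col=8), (row=4, col=5), (row=4, col=7), (row=5, col=4), (row=5, col=6)
  Distance 5: (row=0, col=8), (row=1, col=1), (row=2, col=0), (row=2, col=8), (row=3, col=1), (row=4, col=8), (row=5, col=3), (row=5, col=5), (row=5, col=7), (row=6, col=4), (row=6, col=6)  <- goal reached here
One shortest path (5 moves): (row=2, col=5) -> (row=2, col=6) -> (row=3, col=6) -> (row=3, col=7) -> (row=4, col=7) -> (row=5, col=7)

Answer: Shortest path length: 5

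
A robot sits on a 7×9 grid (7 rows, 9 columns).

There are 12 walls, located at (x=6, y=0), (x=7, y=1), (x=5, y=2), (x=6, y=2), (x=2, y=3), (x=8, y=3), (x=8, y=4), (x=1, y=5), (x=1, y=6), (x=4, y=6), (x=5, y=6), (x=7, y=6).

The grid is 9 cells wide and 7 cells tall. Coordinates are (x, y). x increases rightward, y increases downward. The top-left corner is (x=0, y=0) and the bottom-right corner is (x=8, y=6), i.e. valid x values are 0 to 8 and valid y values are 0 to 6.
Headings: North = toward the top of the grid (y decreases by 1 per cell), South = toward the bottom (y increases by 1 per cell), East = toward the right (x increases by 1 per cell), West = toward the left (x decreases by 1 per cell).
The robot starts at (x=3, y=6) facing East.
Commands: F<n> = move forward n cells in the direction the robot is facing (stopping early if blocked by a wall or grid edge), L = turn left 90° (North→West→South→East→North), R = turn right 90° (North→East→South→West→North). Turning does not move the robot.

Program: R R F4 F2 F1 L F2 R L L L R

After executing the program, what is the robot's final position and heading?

Start: (x=3, y=6), facing East
  R: turn right, now facing South
  R: turn right, now facing West
  F4: move forward 1/4 (blocked), now at (x=2, y=6)
  F2: move forward 0/2 (blocked), now at (x=2, y=6)
  F1: move forward 0/1 (blocked), now at (x=2, y=6)
  L: turn left, now facing South
  F2: move forward 0/2 (blocked), now at (x=2, y=6)
  R: turn right, now facing West
  L: turn left, now facing South
  L: turn left, now facing East
  L: turn left, now facing North
  R: turn right, now facing East
Final: (x=2, y=6), facing East

Answer: Final position: (x=2, y=6), facing East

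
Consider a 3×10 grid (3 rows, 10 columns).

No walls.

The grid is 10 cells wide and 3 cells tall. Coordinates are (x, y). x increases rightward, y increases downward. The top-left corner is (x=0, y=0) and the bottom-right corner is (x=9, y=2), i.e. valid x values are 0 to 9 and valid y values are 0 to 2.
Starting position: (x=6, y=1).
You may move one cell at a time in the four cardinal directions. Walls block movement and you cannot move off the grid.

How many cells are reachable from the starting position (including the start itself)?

Answer: Reachable cells: 30

Derivation:
BFS flood-fill from (x=6, y=1):
  Distance 0: (x=6, y=1)
  Distance 1: (x=6, y=0), (x=5, y=1), (x=7, y=1), (x=6, y=2)
  Distance 2: (x=5, y=0), (x=7, y=0), (x=4, y=1), (x=8, y=1), (x=5, y=2), (x=7, y=2)
  Distance 3: (x=4, y=0), (x=8, y=0), (x=3, y=1), (x=9, y=1), (x=4, y=2), (x=8, y=2)
  Distance 4: (x=3, y=0), (x=9, y=0), (x=2, y=1), (x=3, y=2), (x=9, y=2)
  Distance 5: (x=2, y=0), (x=1, y=1), (x=2, y=2)
  Distance 6: (x=1, y=0), (x=0, y=1), (x=1, y=2)
  Distance 7: (x=0, y=0), (x=0, y=2)
Total reachable: 30 (grid has 30 open cells total)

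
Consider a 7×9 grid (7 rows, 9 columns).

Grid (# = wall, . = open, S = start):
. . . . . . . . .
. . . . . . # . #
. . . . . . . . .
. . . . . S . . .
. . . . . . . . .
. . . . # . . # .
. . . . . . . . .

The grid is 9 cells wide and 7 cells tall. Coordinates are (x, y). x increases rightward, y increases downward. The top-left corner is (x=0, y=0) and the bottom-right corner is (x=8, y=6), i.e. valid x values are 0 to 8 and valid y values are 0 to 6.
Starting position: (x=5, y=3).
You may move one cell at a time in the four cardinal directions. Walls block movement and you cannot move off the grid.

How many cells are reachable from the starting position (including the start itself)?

Answer: Reachable cells: 59

Derivation:
BFS flood-fill from (x=5, y=3):
  Distance 0: (x=5, y=3)
  Distance 1: (x=5, y=2), (x=4, y=3), (x=6, y=3), (x=5, y=4)
  Distance 2: (x=5, y=1), (x=4, y=2), (x=6, y=2), (x=3, y=3), (x=7, y=3), (x=4, y=4), (x=6, y=4), (x=5, y=5)
  Distance 3: (x=5, y=0), (x=4, y=1), (x=3, y=2), (x=7, y=2), (x=2, y=3), (x=8, y=3), (x=3, y=4), (x=7, y=4), (x=6, y=5), (x=5, y=6)
  Distance 4: (x=4, y=0), (x=6, y=0), (x=3, y=1), (x=7, y=1), (x=2, y=2), (x=8, y=2), (x=1, y=3), (x=2, y=4), (x=8, y=4), (x=3, y=5), (x=4, y=6), (x=6, y=6)
  Distance 5: (x=3, y=0), (x=7, y=0), (x=2, y=1), (x=1, y=2), (x=0, y=3), (x=1, y=4), (x=2, y=5), (x=8, y=5), (x=3, y=6), (x=7, y=6)
  Distance 6: (x=2, y=0), (x=8, y=0), (x=1, y=1), (x=0, y=2), (x=0, y=4), (x=1, y=5), (x=2, y=6), (x=8, y=6)
  Distance 7: (x=1, y=0), (x=0, y=1), (x=0, y=5), (x=1, y=6)
  Distance 8: (x=0, y=0), (x=0, y=6)
Total reachable: 59 (grid has 59 open cells total)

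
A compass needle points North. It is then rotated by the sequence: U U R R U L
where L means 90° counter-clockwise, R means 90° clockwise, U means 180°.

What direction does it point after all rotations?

Start: North
  U (U-turn (180°)) -> South
  U (U-turn (180°)) -> North
  R (right (90° clockwise)) -> East
  R (right (90° clockwise)) -> South
  U (U-turn (180°)) -> North
  L (left (90° counter-clockwise)) -> West
Final: West

Answer: Final heading: West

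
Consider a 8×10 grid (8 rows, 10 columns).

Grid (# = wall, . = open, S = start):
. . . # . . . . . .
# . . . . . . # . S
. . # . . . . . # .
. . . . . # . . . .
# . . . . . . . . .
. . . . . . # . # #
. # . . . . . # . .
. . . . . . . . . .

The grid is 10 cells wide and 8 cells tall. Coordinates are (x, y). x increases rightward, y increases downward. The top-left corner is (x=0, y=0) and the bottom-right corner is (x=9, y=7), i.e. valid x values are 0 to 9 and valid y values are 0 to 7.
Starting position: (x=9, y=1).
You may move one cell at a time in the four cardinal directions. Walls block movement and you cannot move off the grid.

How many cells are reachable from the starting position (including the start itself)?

Answer: Reachable cells: 68

Derivation:
BFS flood-fill from (x=9, y=1):
  Distance 0: (x=9, y=1)
  Distance 1: (x=9, y=0), (x=8, y=1), (x=9, y=2)
  Distance 2: (x=8, y=0), (x=9, y=3)
  Distance 3: (x=7, y=0), (x=8, y=3), (x=9, y=4)
  Distance 4: (x=6, y=0), (x=7, y=3), (x=8, y=4)
  Distance 5: (x=5, y=0), (x=6, y=1), (x=7, y=2), (x=6, y=3), (x=7, y=4)
  Distance 6: (x=4, y=0), (x=5, y=1), (x=6, y=2), (x=6, y=4), (x=7, y=5)
  Distance 7: (x=4, y=1), (x=5, y=2), (x=5, y=4)
  Distance 8: (x=3, y=1), (x=4, y=2), (x=4, y=4), (x=5, y=5)
  Distance 9: (x=2, y=1), (x=3, y=2), (x=4, y=3), (x=3, y=4), (x=4, y=5), (x=5, y=6)
  Distance 10: (x=2, y=0), (x=1, y=1), (x=3, y=3), (x=2, y=4), (x=3, y=5), (x=4, y=6), (x=6, y=6), (x=5, y=7)
  Distance 11: (x=1, y=0), (x=1, y=2), (x=2, y=3), (x=1, y=4), (x=2, y=5), (x=3, y=6), (x=4, y=7), (x=6, y=7)
  Distance 12: (x=0, y=0), (x=0, y=2), (x=1, y=3), (x=1, y=5), (x=2, y=6), (x=3, y=7), (x=7, y=7)
  Distance 13: (x=0, y=3), (x=0, y=5), (x=2, y=7), (x=8, y=7)
  Distance 14: (x=0, y=6), (x=8, y=6), (x=1, y=7), (x=9, y=7)
  Distance 15: (x=9, y=6), (x=0, y=7)
Total reachable: 68 (grid has 68 open cells total)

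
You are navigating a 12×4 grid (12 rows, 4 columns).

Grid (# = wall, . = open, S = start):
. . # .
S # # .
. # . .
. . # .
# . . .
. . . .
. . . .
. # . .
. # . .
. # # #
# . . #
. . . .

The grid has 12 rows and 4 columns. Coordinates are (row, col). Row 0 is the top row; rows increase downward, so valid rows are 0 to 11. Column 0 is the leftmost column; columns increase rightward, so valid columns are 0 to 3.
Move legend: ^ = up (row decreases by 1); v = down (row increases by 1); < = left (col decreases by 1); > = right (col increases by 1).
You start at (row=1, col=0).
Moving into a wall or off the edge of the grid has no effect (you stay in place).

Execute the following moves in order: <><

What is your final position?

Answer: Final position: (row=1, col=0)

Derivation:
Start: (row=1, col=0)
  < (left): blocked, stay at (row=1, col=0)
  > (right): blocked, stay at (row=1, col=0)
  < (left): blocked, stay at (row=1, col=0)
Final: (row=1, col=0)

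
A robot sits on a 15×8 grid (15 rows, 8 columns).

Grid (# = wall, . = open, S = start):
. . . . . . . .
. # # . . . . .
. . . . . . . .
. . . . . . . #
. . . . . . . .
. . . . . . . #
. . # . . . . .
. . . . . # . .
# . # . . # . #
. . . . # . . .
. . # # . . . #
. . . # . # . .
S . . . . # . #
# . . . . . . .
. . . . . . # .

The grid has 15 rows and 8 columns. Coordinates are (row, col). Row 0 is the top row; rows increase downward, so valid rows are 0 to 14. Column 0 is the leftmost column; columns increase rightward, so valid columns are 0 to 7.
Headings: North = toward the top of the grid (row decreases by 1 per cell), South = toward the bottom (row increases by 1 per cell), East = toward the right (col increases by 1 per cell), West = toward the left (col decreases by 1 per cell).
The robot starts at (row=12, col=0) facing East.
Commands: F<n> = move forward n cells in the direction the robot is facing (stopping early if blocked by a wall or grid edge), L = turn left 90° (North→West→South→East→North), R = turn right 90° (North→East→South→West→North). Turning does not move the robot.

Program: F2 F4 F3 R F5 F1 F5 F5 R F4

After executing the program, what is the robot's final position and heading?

Answer: Final position: (row=14, col=0), facing West

Derivation:
Start: (row=12, col=0), facing East
  F2: move forward 2, now at (row=12, col=2)
  F4: move forward 2/4 (blocked), now at (row=12, col=4)
  F3: move forward 0/3 (blocked), now at (row=12, col=4)
  R: turn right, now facing South
  F5: move forward 2/5 (blocked), now at (row=14, col=4)
  F1: move forward 0/1 (blocked), now at (row=14, col=4)
  F5: move forward 0/5 (blocked), now at (row=14, col=4)
  F5: move forward 0/5 (blocked), now at (row=14, col=4)
  R: turn right, now facing West
  F4: move forward 4, now at (row=14, col=0)
Final: (row=14, col=0), facing West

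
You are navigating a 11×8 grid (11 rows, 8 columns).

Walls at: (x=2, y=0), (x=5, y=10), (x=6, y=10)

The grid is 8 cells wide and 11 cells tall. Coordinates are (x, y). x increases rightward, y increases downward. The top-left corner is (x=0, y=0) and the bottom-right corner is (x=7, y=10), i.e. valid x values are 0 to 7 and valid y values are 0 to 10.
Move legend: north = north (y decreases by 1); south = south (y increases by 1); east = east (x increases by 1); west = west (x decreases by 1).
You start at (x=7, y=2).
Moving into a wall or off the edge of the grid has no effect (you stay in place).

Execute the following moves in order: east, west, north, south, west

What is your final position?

Start: (x=7, y=2)
  east (east): blocked, stay at (x=7, y=2)
  west (west): (x=7, y=2) -> (x=6, y=2)
  north (north): (x=6, y=2) -> (x=6, y=1)
  south (south): (x=6, y=1) -> (x=6, y=2)
  west (west): (x=6, y=2) -> (x=5, y=2)
Final: (x=5, y=2)

Answer: Final position: (x=5, y=2)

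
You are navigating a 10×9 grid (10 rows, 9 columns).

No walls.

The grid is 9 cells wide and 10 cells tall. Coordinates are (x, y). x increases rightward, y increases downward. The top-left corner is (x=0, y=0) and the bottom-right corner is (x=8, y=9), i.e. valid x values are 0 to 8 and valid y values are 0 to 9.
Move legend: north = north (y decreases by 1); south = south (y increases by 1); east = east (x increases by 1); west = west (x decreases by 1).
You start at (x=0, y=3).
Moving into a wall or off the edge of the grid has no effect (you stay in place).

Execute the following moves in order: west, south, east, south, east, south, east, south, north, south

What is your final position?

Start: (x=0, y=3)
  west (west): blocked, stay at (x=0, y=3)
  south (south): (x=0, y=3) -> (x=0, y=4)
  east (east): (x=0, y=4) -> (x=1, y=4)
  south (south): (x=1, y=4) -> (x=1, y=5)
  east (east): (x=1, y=5) -> (x=2, y=5)
  south (south): (x=2, y=5) -> (x=2, y=6)
  east (east): (x=2, y=6) -> (x=3, y=6)
  south (south): (x=3, y=6) -> (x=3, y=7)
  north (north): (x=3, y=7) -> (x=3, y=6)
  south (south): (x=3, y=6) -> (x=3, y=7)
Final: (x=3, y=7)

Answer: Final position: (x=3, y=7)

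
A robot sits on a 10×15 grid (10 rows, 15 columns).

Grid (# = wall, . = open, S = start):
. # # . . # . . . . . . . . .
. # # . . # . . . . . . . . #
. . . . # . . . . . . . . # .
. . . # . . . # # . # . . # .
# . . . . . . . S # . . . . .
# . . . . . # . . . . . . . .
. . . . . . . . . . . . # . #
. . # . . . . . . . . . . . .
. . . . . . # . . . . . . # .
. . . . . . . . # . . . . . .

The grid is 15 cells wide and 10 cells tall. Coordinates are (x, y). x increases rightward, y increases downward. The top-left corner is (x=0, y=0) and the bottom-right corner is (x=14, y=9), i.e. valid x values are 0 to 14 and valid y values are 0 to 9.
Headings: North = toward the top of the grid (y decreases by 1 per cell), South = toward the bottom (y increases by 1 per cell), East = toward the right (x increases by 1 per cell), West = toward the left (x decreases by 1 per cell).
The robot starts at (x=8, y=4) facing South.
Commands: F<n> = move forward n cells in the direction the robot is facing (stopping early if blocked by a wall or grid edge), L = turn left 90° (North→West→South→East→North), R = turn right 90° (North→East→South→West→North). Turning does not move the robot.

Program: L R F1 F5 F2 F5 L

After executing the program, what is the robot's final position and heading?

Answer: Final position: (x=8, y=8), facing East

Derivation:
Start: (x=8, y=4), facing South
  L: turn left, now facing East
  R: turn right, now facing South
  F1: move forward 1, now at (x=8, y=5)
  F5: move forward 3/5 (blocked), now at (x=8, y=8)
  F2: move forward 0/2 (blocked), now at (x=8, y=8)
  F5: move forward 0/5 (blocked), now at (x=8, y=8)
  L: turn left, now facing East
Final: (x=8, y=8), facing East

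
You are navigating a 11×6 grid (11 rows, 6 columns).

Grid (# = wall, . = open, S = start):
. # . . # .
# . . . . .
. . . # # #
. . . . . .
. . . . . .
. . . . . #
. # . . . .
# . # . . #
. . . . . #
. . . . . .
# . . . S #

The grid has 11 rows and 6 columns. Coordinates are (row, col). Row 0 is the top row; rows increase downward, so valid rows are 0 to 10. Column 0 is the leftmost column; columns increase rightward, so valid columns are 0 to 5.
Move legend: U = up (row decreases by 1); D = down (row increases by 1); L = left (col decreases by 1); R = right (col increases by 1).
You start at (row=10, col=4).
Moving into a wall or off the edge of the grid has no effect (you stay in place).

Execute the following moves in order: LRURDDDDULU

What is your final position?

Start: (row=10, col=4)
  L (left): (row=10, col=4) -> (row=10, col=3)
  R (right): (row=10, col=3) -> (row=10, col=4)
  U (up): (row=10, col=4) -> (row=9, col=4)
  R (right): (row=9, col=4) -> (row=9, col=5)
  [×4]D (down): blocked, stay at (row=9, col=5)
  U (up): blocked, stay at (row=9, col=5)
  L (left): (row=9, col=5) -> (row=9, col=4)
  U (up): (row=9, col=4) -> (row=8, col=4)
Final: (row=8, col=4)

Answer: Final position: (row=8, col=4)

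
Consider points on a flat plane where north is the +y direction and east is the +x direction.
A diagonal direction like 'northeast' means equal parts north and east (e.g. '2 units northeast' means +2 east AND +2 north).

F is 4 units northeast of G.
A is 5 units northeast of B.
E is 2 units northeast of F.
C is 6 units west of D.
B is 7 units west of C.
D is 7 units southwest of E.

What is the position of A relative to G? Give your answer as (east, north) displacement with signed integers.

Answer: A is at (east=-9, north=4) relative to G.

Derivation:
Place G at the origin (east=0, north=0).
  F is 4 units northeast of G: delta (east=+4, north=+4); F at (east=4, north=4).
  E is 2 units northeast of F: delta (east=+2, north=+2); E at (east=6, north=6).
  D is 7 units southwest of E: delta (east=-7, north=-7); D at (east=-1, north=-1).
  C is 6 units west of D: delta (east=-6, north=+0); C at (east=-7, north=-1).
  B is 7 units west of C: delta (east=-7, north=+0); B at (east=-14, north=-1).
  A is 5 units northeast of B: delta (east=+5, north=+5); A at (east=-9, north=4).
Therefore A relative to G: (east=-9, north=4).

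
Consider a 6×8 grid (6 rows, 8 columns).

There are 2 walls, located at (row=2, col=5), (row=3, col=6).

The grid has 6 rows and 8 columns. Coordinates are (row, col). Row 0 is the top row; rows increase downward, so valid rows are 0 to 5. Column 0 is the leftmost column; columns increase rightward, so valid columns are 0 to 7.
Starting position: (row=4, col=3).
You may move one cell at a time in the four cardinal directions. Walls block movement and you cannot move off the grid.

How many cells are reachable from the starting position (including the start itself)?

BFS flood-fill from (row=4, col=3):
  Distance 0: (row=4, col=3)
  Distance 1: (row=3, col=3), (row=4, col=2), (row=4, col=4), (row=5, col=3)
  Distance 2: (row=2, col=3), (row=3, col=2), (row=3, col=4), (row=4, col=1), (row=4, col=5), (row=5, col=2), (row=5, col=4)
  Distance 3: (row=1, col=3), (row=2, col=2), (row=2, col=4), (row=3, col=1), (row=3, col=5), (row=4, col=0), (row=4, col=6), (row=5, col=1), (row=5, col=5)
  Distance 4: (row=0, col=3), (row=1, col=2), (row=1, col=4), (row=2, col=1), (row=3, col=0), (row=4, col=7), (row=5, col=0), (row=5, col=6)
  Distance 5: (row=0, col=2), (row=0, col=4), (row=1, col=1), (row=1, col=5), (row=2, col=0), (row=3, col=7), (row=5, col=7)
  Distance 6: (row=0, col=1), (row=0, col=5), (row=1, col=0), (row=1, col=6), (row=2, col=7)
  Distance 7: (row=0, col=0), (row=0, col=6), (row=1, col=7), (row=2, col=6)
  Distance 8: (row=0, col=7)
Total reachable: 46 (grid has 46 open cells total)

Answer: Reachable cells: 46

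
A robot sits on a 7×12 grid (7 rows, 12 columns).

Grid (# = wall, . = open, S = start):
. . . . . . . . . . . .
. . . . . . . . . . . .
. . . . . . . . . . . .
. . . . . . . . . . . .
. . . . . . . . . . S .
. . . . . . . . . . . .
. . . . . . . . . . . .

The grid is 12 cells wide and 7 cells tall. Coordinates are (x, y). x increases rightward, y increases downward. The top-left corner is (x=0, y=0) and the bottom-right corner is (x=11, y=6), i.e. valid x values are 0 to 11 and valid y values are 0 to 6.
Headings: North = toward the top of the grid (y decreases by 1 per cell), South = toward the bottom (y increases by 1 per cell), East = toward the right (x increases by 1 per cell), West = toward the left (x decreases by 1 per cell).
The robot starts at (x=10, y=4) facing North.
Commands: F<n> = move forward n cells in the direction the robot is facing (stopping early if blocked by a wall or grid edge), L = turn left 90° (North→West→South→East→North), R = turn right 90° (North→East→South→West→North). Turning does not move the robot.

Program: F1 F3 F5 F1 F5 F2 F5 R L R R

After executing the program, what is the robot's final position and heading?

Start: (x=10, y=4), facing North
  F1: move forward 1, now at (x=10, y=3)
  F3: move forward 3, now at (x=10, y=0)
  F5: move forward 0/5 (blocked), now at (x=10, y=0)
  F1: move forward 0/1 (blocked), now at (x=10, y=0)
  F5: move forward 0/5 (blocked), now at (x=10, y=0)
  F2: move forward 0/2 (blocked), now at (x=10, y=0)
  F5: move forward 0/5 (blocked), now at (x=10, y=0)
  R: turn right, now facing East
  L: turn left, now facing North
  R: turn right, now facing East
  R: turn right, now facing South
Final: (x=10, y=0), facing South

Answer: Final position: (x=10, y=0), facing South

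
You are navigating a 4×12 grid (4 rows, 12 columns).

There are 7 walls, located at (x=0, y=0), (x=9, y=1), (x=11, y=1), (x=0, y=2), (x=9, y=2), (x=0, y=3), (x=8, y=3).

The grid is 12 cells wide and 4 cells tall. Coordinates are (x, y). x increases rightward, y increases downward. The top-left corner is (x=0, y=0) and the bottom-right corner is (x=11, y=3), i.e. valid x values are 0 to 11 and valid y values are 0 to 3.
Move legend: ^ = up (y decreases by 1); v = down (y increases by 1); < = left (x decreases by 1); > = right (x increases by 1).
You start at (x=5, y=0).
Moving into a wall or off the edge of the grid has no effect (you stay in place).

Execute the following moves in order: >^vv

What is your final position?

Start: (x=5, y=0)
  > (right): (x=5, y=0) -> (x=6, y=0)
  ^ (up): blocked, stay at (x=6, y=0)
  v (down): (x=6, y=0) -> (x=6, y=1)
  v (down): (x=6, y=1) -> (x=6, y=2)
Final: (x=6, y=2)

Answer: Final position: (x=6, y=2)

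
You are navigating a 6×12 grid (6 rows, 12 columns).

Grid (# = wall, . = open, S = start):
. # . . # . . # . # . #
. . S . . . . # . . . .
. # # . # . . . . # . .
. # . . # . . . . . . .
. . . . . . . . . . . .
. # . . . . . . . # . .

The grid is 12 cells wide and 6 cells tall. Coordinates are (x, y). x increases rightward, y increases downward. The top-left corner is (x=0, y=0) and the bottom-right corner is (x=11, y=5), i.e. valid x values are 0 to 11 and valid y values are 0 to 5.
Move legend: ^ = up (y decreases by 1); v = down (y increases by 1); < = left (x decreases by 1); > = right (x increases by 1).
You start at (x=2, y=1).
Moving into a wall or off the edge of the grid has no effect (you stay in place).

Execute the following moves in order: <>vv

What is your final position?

Start: (x=2, y=1)
  < (left): (x=2, y=1) -> (x=1, y=1)
  > (right): (x=1, y=1) -> (x=2, y=1)
  v (down): blocked, stay at (x=2, y=1)
  v (down): blocked, stay at (x=2, y=1)
Final: (x=2, y=1)

Answer: Final position: (x=2, y=1)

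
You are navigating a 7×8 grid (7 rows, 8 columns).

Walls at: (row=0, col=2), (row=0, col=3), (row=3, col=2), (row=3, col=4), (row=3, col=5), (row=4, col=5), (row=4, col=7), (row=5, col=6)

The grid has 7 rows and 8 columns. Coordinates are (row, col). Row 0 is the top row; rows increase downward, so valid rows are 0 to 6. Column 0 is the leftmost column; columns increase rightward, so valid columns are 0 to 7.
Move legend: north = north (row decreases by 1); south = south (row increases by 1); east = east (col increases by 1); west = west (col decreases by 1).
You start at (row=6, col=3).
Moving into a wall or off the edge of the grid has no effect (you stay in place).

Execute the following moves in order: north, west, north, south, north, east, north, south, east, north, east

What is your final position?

Start: (row=6, col=3)
  north (north): (row=6, col=3) -> (row=5, col=3)
  west (west): (row=5, col=3) -> (row=5, col=2)
  north (north): (row=5, col=2) -> (row=4, col=2)
  south (south): (row=4, col=2) -> (row=5, col=2)
  north (north): (row=5, col=2) -> (row=4, col=2)
  east (east): (row=4, col=2) -> (row=4, col=3)
  north (north): (row=4, col=3) -> (row=3, col=3)
  south (south): (row=3, col=3) -> (row=4, col=3)
  east (east): (row=4, col=3) -> (row=4, col=4)
  north (north): blocked, stay at (row=4, col=4)
  east (east): blocked, stay at (row=4, col=4)
Final: (row=4, col=4)

Answer: Final position: (row=4, col=4)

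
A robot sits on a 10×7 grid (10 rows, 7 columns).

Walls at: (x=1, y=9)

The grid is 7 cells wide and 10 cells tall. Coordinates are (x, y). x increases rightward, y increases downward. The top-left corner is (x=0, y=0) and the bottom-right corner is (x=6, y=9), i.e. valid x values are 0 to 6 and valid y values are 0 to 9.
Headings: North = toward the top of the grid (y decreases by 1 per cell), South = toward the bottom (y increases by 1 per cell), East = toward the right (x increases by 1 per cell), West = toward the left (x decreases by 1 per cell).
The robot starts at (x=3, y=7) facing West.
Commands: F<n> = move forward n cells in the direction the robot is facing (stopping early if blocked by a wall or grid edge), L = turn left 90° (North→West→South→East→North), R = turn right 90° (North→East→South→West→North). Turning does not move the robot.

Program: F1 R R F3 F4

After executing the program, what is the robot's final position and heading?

Answer: Final position: (x=6, y=7), facing East

Derivation:
Start: (x=3, y=7), facing West
  F1: move forward 1, now at (x=2, y=7)
  R: turn right, now facing North
  R: turn right, now facing East
  F3: move forward 3, now at (x=5, y=7)
  F4: move forward 1/4 (blocked), now at (x=6, y=7)
Final: (x=6, y=7), facing East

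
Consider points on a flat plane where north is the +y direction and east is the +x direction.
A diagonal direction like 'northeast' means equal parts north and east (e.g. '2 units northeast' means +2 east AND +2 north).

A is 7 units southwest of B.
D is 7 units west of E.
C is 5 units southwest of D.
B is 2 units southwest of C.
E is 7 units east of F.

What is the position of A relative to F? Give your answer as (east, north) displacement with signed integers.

Answer: A is at (east=-14, north=-14) relative to F.

Derivation:
Place F at the origin (east=0, north=0).
  E is 7 units east of F: delta (east=+7, north=+0); E at (east=7, north=0).
  D is 7 units west of E: delta (east=-7, north=+0); D at (east=0, north=0).
  C is 5 units southwest of D: delta (east=-5, north=-5); C at (east=-5, north=-5).
  B is 2 units southwest of C: delta (east=-2, north=-2); B at (east=-7, north=-7).
  A is 7 units southwest of B: delta (east=-7, north=-7); A at (east=-14, north=-14).
Therefore A relative to F: (east=-14, north=-14).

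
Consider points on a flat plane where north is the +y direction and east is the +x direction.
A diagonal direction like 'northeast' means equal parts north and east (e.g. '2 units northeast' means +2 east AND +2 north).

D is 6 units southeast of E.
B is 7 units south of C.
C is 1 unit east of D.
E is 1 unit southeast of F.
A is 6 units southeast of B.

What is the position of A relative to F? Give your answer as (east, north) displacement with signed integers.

Answer: A is at (east=14, north=-20) relative to F.

Derivation:
Place F at the origin (east=0, north=0).
  E is 1 unit southeast of F: delta (east=+1, north=-1); E at (east=1, north=-1).
  D is 6 units southeast of E: delta (east=+6, north=-6); D at (east=7, north=-7).
  C is 1 unit east of D: delta (east=+1, north=+0); C at (east=8, north=-7).
  B is 7 units south of C: delta (east=+0, north=-7); B at (east=8, north=-14).
  A is 6 units southeast of B: delta (east=+6, north=-6); A at (east=14, north=-20).
Therefore A relative to F: (east=14, north=-20).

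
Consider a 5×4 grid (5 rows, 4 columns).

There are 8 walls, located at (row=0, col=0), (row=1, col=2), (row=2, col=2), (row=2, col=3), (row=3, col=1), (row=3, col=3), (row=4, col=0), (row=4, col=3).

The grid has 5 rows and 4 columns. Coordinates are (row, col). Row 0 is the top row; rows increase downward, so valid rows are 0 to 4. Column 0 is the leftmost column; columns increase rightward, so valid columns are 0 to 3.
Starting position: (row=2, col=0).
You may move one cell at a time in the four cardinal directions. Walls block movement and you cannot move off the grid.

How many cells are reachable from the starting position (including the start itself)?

Answer: Reachable cells: 9

Derivation:
BFS flood-fill from (row=2, col=0):
  Distance 0: (row=2, col=0)
  Distance 1: (row=1, col=0), (row=2, col=1), (row=3, col=0)
  Distance 2: (row=1, col=1)
  Distance 3: (row=0, col=1)
  Distance 4: (row=0, col=2)
  Distance 5: (row=0, col=3)
  Distance 6: (row=1, col=3)
Total reachable: 9 (grid has 12 open cells total)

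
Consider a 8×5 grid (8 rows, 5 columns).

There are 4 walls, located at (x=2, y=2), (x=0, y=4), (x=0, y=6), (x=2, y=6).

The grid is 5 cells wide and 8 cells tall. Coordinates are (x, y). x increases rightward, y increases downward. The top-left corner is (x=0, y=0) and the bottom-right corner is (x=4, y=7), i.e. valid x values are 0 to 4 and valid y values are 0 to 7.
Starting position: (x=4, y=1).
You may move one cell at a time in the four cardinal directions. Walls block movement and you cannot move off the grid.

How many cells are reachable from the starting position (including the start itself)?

Answer: Reachable cells: 36

Derivation:
BFS flood-fill from (x=4, y=1):
  Distance 0: (x=4, y=1)
  Distance 1: (x=4, y=0), (x=3, y=1), (x=4, y=2)
  Distance 2: (x=3, y=0), (x=2, y=1), (x=3, y=2), (x=4, y=3)
  Distance 3: (x=2, y=0), (x=1, y=1), (x=3, y=3), (x=4, y=4)
  Distance 4: (x=1, y=0), (x=0, y=1), (x=1, y=2), (x=2, y=3), (x=3, y=4), (x=4, y=5)
  Distance 5: (x=0, y=0), (x=0, y=2), (x=1, y=3), (x=2, y=4), (x=3, y=5), (x=4, y=6)
  Distance 6: (x=0, y=3), (x=1, y=4), (x=2, y=5), (x=3, y=6), (x=4, y=7)
  Distance 7: (x=1, y=5), (x=3, y=7)
  Distance 8: (x=0, y=5), (x=1, y=6), (x=2, y=7)
  Distance 9: (x=1, y=7)
  Distance 10: (x=0, y=7)
Total reachable: 36 (grid has 36 open cells total)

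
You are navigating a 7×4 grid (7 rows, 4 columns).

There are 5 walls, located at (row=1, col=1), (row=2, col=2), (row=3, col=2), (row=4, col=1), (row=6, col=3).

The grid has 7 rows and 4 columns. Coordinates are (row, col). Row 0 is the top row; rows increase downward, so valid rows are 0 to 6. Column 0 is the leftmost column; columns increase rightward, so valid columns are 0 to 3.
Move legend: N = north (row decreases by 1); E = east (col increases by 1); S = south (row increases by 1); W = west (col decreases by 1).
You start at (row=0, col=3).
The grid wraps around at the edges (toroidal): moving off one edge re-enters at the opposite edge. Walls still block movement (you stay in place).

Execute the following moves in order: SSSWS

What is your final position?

Answer: Final position: (row=4, col=3)

Derivation:
Start: (row=0, col=3)
  S (south): (row=0, col=3) -> (row=1, col=3)
  S (south): (row=1, col=3) -> (row=2, col=3)
  S (south): (row=2, col=3) -> (row=3, col=3)
  W (west): blocked, stay at (row=3, col=3)
  S (south): (row=3, col=3) -> (row=4, col=3)
Final: (row=4, col=3)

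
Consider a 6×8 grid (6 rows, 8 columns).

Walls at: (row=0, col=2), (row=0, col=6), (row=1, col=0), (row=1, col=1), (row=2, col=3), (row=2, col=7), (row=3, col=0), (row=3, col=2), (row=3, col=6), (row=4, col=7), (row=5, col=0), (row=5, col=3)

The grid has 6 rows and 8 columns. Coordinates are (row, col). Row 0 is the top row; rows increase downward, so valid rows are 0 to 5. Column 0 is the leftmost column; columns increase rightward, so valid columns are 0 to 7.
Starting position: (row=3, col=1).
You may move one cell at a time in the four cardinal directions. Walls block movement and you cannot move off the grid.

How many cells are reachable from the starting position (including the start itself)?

Answer: Reachable cells: 33

Derivation:
BFS flood-fill from (row=3, col=1):
  Distance 0: (row=3, col=1)
  Distance 1: (row=2, col=1), (row=4, col=1)
  Distance 2: (row=2, col=0), (row=2, col=2), (row=4, col=0), (row=4, col=2), (row=5, col=1)
  Distance 3: (row=1, col=2), (row=4, col=3), (row=5, col=2)
  Distance 4: (row=1, col=3), (row=3, col=3), (row=4, col=4)
  Distance 5: (row=0, col=3), (row=1, col=4), (row=3, col=4), (row=4, col=5), (row=5, col=4)
  Distance 6: (row=0, col=4), (row=1, col=5), (row=2, col=4), (row=3, col=5), (row=4, col=6), (row=5, col=5)
  Distance 7: (row=0, col=5), (row=1, col=6), (row=2, col=5), (row=5, col=6)
  Distance 8: (row=1, col=7), (row=2, col=6), (row=5, col=7)
  Distance 9: (row=0, col=7)
Total reachable: 33 (grid has 36 open cells total)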